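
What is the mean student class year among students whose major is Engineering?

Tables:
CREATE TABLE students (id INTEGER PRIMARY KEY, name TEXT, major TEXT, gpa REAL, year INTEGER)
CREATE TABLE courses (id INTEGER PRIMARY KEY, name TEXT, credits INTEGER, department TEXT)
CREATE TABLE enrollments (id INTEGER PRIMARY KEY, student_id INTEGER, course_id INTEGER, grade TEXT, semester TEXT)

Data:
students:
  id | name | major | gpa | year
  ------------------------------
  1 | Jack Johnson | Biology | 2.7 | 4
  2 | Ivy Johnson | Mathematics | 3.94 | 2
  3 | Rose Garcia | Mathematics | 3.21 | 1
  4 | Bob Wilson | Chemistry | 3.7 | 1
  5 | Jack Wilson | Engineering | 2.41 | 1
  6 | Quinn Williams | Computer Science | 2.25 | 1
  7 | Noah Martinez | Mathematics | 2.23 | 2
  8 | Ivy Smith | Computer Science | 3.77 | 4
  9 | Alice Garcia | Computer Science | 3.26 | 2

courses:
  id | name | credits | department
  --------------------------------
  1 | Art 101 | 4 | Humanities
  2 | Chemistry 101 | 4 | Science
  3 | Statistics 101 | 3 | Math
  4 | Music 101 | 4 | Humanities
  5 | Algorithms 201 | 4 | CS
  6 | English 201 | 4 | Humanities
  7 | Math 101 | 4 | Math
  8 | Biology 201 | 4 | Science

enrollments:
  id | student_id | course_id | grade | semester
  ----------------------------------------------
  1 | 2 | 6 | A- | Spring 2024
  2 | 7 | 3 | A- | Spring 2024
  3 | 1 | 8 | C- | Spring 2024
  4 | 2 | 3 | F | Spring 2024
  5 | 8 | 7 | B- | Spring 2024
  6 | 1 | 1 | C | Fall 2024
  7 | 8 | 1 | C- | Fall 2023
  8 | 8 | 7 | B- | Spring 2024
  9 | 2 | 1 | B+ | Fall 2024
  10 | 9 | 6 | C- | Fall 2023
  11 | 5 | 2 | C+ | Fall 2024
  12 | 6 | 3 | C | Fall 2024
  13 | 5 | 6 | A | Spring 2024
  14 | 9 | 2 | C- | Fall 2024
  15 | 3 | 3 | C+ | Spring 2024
SELECT AVG(year) FROM students WHERE major = 'Engineering'

Execution result:
1.00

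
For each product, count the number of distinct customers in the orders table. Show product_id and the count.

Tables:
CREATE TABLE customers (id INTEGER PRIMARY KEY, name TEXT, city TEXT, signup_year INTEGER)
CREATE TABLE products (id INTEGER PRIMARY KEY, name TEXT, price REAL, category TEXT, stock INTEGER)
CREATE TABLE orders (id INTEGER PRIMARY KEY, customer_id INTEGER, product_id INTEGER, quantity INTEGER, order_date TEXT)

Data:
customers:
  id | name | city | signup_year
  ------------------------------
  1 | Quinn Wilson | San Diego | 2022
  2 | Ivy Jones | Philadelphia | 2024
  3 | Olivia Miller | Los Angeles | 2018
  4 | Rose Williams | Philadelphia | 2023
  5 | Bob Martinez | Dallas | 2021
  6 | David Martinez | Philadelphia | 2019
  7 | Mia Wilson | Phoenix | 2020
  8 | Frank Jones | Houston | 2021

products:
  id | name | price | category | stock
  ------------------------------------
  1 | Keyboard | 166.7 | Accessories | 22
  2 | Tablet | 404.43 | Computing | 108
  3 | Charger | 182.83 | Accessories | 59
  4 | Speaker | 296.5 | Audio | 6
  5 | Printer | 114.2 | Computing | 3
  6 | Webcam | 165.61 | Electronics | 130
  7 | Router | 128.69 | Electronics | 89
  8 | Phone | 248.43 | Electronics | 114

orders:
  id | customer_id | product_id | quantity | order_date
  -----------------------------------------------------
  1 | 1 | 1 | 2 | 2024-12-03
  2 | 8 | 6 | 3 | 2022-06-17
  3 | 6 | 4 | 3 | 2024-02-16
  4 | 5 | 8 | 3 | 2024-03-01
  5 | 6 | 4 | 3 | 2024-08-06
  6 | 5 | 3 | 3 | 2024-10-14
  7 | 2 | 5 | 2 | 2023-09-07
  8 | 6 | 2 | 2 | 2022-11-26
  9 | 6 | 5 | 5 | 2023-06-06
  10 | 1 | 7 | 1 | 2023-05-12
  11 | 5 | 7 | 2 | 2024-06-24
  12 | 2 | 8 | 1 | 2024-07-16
SELECT product_id, COUNT(DISTINCT customer_id) AS distinct_customer_count FROM orders GROUP BY product_id

Execution result:
product_id | distinct_customer_count
1 | 1
2 | 1
3 | 1
4 | 1
5 | 2
6 | 1
7 | 2
8 | 2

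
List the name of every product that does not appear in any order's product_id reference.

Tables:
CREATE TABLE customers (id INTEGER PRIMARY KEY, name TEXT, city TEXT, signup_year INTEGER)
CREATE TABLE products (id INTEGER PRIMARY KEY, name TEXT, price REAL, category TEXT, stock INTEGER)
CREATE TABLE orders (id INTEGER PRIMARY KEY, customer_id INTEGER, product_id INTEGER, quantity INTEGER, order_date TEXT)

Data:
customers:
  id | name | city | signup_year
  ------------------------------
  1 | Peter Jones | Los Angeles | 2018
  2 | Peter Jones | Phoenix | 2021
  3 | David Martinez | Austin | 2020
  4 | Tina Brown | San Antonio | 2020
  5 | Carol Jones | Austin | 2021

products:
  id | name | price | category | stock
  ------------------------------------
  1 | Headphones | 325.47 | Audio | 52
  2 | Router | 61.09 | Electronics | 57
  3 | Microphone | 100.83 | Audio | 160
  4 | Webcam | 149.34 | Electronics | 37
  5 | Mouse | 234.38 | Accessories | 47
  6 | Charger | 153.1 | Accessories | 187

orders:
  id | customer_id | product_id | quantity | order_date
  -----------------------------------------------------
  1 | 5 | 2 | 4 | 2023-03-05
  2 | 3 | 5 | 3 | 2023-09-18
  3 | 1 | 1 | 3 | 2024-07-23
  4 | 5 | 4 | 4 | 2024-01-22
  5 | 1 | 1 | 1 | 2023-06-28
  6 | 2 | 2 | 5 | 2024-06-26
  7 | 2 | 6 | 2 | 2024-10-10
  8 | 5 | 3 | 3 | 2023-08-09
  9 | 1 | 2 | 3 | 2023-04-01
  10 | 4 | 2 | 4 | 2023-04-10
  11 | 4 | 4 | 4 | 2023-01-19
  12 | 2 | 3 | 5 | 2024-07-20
SELECT p.name FROM products p LEFT JOIN orders c ON c.product_id = p.id WHERE c.id IS NULL

Execution result:
(no rows)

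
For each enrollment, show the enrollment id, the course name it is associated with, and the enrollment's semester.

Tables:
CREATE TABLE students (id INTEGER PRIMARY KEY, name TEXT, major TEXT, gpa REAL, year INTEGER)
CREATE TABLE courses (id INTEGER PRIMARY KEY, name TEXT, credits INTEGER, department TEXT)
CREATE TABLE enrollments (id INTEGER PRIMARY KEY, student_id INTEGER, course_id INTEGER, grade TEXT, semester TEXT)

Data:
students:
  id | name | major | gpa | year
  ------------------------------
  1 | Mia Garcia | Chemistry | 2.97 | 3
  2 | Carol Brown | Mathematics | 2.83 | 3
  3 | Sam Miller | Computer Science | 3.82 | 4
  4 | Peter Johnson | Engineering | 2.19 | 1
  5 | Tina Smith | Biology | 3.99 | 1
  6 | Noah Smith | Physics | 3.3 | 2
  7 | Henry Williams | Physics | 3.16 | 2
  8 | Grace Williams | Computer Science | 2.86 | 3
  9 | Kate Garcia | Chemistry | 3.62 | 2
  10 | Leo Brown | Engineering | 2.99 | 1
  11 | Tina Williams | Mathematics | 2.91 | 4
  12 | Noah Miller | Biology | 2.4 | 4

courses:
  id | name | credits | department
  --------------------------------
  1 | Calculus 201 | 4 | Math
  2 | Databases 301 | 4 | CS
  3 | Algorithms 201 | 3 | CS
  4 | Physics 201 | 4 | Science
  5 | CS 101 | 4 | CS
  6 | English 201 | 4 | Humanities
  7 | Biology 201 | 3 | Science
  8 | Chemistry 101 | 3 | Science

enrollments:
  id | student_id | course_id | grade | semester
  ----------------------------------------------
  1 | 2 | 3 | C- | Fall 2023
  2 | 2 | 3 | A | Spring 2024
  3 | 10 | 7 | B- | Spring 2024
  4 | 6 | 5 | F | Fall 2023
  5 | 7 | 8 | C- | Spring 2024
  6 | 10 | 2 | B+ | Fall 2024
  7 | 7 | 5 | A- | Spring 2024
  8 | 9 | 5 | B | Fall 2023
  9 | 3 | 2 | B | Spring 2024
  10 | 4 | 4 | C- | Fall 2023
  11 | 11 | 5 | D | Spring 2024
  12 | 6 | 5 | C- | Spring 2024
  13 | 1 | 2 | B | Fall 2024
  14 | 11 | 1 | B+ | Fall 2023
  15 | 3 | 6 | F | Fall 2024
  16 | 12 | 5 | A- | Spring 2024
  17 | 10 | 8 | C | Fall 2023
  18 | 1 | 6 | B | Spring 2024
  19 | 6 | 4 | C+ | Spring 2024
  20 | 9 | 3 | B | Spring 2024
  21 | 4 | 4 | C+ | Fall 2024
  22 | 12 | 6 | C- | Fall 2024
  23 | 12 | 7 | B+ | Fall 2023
SELECT c.id, p.name AS course, c.semester FROM enrollments c JOIN courses p ON c.course_id = p.id

Execution result:
id | course | semester
1 | Algorithms 201 | Fall 2023
2 | Algorithms 201 | Spring 2024
3 | Biology 201 | Spring 2024
4 | CS 101 | Fall 2023
5 | Chemistry 101 | Spring 2024
6 | Databases 301 | Fall 2024
7 | CS 101 | Spring 2024
8 | CS 101 | Fall 2023
9 | Databases 301 | Spring 2024
10 | Physics 201 | Fall 2023
11 | CS 101 | Spring 2024
12 | CS 101 | Spring 2024
13 | Databases 301 | Fall 2024
14 | Calculus 201 | Fall 2023
15 | English 201 | Fall 2024
16 | CS 101 | Spring 2024
17 | Chemistry 101 | Fall 2023
18 | English 201 | Spring 2024
19 | Physics 201 | Spring 2024
20 | Algorithms 201 | Spring 2024
21 | Physics 201 | Fall 2024
22 | English 201 | Fall 2024
23 | Biology 201 | Fall 2023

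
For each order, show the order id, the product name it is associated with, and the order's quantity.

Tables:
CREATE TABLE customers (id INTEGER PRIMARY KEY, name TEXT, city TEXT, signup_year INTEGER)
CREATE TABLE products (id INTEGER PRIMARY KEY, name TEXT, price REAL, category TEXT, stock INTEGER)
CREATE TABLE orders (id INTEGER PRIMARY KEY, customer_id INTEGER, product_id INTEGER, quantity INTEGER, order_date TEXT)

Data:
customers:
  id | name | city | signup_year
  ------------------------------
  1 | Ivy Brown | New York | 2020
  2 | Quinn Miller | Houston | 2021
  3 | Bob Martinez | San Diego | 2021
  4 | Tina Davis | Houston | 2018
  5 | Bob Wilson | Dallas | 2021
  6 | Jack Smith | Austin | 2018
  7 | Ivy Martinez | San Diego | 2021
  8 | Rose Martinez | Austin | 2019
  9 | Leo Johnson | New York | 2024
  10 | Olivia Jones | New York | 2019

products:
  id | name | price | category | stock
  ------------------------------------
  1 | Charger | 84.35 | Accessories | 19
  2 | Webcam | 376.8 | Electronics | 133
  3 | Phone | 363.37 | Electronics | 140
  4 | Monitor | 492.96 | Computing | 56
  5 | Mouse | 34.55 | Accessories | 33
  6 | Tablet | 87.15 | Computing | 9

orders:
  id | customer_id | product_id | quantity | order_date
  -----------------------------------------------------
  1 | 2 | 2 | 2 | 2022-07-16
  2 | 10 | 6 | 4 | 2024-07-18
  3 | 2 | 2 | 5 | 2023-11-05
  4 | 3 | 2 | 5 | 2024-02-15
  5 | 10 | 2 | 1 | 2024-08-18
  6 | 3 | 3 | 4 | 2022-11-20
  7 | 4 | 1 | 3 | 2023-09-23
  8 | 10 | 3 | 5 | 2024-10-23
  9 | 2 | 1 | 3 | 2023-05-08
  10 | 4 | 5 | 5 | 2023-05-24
SELECT c.id, p.name AS product, c.quantity FROM orders c JOIN products p ON c.product_id = p.id

Execution result:
id | product | quantity
1 | Webcam | 2
2 | Tablet | 4
3 | Webcam | 5
4 | Webcam | 5
5 | Webcam | 1
6 | Phone | 4
7 | Charger | 3
8 | Phone | 5
9 | Charger | 3
10 | Mouse | 5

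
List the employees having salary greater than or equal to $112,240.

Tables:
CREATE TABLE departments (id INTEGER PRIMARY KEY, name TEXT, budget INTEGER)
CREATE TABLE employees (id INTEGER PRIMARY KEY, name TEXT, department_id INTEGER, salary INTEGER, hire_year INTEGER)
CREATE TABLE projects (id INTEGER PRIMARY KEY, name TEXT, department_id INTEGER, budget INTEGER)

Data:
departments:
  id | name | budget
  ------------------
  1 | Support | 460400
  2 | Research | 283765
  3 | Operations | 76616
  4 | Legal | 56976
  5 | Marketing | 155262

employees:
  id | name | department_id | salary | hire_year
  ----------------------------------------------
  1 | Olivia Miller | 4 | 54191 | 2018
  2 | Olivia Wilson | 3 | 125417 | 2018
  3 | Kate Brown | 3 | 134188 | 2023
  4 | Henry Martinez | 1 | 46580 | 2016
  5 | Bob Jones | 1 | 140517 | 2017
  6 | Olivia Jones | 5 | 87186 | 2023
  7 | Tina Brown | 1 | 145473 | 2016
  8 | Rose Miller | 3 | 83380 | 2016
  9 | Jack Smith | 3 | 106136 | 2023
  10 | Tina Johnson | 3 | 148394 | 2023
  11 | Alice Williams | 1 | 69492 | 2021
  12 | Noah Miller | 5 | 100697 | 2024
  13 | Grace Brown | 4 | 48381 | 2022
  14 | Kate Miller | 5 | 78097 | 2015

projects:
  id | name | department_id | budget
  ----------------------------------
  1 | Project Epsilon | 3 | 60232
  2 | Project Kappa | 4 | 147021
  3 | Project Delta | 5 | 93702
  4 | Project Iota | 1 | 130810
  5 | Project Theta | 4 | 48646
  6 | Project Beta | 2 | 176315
SELECT name, salary FROM employees WHERE salary >= 112240

Execution result:
name | salary
Olivia Wilson | 125417
Kate Brown | 134188
Bob Jones | 140517
Tina Brown | 145473
Tina Johnson | 148394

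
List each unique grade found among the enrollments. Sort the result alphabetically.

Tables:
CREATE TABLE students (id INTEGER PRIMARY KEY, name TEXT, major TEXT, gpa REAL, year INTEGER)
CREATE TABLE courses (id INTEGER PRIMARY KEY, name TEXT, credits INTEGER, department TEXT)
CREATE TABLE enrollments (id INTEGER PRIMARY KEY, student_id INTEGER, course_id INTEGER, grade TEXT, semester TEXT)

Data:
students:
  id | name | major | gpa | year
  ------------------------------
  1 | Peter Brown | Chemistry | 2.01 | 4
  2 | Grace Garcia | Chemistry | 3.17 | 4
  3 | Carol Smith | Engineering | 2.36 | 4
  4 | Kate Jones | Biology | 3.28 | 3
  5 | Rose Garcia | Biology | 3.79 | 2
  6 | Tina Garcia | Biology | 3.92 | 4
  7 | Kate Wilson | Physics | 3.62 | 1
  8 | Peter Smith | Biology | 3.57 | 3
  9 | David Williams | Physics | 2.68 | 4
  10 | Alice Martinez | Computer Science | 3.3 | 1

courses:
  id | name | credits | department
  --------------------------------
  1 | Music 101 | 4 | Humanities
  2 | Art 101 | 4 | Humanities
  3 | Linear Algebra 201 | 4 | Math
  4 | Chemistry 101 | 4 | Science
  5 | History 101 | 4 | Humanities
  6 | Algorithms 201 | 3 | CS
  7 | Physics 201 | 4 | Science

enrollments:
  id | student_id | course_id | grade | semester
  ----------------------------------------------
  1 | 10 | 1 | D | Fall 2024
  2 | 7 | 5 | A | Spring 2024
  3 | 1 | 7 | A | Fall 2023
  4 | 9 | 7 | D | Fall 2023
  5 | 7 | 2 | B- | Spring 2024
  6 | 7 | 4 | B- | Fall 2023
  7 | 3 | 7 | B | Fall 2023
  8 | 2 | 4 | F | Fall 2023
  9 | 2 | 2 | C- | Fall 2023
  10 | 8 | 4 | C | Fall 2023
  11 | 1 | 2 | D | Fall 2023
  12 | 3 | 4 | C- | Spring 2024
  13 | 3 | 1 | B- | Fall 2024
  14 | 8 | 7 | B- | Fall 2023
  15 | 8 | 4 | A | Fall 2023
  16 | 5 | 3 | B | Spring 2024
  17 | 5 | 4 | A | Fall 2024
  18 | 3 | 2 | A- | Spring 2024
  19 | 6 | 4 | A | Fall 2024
SELECT DISTINCT grade FROM enrollments ORDER BY grade

Execution result:
grade
A
A-
B
B-
C
C-
D
F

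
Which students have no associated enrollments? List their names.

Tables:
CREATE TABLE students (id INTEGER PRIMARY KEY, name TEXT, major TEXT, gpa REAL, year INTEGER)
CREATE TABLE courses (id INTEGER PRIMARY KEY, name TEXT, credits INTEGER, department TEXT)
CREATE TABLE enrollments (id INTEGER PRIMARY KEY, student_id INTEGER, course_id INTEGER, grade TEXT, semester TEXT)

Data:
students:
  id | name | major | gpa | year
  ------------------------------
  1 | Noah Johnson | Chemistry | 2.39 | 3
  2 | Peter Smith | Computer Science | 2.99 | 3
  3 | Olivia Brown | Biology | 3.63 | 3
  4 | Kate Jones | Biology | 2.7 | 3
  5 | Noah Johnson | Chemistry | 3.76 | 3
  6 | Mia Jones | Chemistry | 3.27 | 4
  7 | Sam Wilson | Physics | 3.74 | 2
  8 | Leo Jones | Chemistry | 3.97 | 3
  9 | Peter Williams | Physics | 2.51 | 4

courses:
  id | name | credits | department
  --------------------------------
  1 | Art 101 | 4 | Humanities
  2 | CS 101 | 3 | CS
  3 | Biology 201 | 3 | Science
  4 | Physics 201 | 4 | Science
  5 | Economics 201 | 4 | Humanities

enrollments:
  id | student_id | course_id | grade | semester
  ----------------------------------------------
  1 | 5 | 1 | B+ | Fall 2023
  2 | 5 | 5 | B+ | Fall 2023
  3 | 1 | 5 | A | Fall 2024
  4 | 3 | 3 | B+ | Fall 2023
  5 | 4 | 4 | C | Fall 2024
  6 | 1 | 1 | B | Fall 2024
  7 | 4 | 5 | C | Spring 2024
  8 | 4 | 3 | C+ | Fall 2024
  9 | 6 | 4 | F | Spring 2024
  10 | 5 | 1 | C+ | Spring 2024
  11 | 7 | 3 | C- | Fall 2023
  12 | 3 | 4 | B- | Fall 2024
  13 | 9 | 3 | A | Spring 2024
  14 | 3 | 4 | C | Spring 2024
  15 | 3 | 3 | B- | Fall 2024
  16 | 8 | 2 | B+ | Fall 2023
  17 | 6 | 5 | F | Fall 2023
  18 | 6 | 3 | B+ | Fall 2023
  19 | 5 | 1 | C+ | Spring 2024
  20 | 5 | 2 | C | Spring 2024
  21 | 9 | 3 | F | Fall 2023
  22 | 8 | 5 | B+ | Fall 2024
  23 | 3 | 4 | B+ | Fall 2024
SELECT p.name FROM students p LEFT JOIN enrollments c ON c.student_id = p.id WHERE c.id IS NULL

Execution result:
Peter Smith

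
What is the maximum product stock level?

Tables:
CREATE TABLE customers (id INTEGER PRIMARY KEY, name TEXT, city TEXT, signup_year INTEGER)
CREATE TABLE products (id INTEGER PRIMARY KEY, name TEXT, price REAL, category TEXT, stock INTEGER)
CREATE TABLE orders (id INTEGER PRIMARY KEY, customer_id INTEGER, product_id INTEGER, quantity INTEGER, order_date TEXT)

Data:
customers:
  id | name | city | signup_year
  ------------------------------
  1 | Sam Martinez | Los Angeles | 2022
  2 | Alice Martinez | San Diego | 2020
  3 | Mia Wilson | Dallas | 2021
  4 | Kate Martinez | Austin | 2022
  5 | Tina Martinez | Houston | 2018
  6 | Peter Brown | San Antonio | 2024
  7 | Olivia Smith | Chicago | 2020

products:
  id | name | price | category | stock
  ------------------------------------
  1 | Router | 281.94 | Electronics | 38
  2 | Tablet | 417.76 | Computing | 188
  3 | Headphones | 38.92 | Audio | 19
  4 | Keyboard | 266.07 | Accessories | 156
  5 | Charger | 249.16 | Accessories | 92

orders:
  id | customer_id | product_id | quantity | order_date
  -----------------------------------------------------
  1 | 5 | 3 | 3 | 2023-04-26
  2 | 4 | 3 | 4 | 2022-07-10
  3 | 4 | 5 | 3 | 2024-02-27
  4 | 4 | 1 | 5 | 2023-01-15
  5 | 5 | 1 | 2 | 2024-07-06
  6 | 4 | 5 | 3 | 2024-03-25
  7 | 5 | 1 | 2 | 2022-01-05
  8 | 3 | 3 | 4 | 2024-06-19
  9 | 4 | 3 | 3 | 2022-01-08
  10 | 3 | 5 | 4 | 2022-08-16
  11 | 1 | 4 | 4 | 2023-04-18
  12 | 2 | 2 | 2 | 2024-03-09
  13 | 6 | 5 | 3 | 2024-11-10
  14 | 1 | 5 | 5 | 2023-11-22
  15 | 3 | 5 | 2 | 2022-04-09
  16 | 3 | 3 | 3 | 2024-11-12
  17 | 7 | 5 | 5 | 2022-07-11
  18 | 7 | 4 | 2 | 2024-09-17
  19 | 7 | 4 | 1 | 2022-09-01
SELECT MAX(stock) FROM products

Execution result:
188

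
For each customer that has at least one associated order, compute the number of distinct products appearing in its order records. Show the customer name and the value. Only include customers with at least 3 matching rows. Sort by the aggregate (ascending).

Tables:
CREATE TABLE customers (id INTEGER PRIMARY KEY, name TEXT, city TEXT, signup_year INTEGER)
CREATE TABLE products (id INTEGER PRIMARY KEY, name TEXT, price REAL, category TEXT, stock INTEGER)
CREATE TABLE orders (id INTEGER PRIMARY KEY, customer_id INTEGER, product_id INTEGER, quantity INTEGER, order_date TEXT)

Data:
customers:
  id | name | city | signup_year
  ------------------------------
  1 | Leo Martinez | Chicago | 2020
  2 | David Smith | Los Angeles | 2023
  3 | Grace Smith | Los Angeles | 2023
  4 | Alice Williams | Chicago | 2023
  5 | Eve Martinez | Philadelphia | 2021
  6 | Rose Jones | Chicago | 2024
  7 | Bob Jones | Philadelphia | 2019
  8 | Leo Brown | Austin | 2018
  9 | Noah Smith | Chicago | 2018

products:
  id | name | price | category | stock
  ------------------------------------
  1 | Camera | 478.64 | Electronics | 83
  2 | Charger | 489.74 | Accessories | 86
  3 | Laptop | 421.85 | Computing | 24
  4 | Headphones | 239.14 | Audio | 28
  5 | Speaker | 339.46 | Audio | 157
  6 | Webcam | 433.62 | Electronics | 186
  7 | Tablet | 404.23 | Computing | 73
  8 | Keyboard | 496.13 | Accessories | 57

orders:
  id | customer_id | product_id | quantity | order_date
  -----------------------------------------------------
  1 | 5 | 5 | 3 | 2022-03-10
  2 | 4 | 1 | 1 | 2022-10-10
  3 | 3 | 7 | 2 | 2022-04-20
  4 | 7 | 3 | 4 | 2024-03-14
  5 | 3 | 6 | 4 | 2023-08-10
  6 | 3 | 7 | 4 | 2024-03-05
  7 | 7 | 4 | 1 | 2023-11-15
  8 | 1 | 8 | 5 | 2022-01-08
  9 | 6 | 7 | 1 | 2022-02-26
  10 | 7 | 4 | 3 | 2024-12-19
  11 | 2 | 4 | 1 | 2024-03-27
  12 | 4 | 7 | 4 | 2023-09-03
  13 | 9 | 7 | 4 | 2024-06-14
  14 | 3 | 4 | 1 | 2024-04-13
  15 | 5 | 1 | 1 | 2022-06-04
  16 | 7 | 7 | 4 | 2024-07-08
SELECT p.name, COUNT(DISTINCT c.product_id) AS distinct_product_count FROM orders c JOIN customers p ON c.customer_id = p.id GROUP BY p.id, p.name HAVING COUNT(*) >= 3 ORDER BY distinct_product_count ASC

Execution result:
name | distinct_product_count
Grace Smith | 3
Bob Jones | 3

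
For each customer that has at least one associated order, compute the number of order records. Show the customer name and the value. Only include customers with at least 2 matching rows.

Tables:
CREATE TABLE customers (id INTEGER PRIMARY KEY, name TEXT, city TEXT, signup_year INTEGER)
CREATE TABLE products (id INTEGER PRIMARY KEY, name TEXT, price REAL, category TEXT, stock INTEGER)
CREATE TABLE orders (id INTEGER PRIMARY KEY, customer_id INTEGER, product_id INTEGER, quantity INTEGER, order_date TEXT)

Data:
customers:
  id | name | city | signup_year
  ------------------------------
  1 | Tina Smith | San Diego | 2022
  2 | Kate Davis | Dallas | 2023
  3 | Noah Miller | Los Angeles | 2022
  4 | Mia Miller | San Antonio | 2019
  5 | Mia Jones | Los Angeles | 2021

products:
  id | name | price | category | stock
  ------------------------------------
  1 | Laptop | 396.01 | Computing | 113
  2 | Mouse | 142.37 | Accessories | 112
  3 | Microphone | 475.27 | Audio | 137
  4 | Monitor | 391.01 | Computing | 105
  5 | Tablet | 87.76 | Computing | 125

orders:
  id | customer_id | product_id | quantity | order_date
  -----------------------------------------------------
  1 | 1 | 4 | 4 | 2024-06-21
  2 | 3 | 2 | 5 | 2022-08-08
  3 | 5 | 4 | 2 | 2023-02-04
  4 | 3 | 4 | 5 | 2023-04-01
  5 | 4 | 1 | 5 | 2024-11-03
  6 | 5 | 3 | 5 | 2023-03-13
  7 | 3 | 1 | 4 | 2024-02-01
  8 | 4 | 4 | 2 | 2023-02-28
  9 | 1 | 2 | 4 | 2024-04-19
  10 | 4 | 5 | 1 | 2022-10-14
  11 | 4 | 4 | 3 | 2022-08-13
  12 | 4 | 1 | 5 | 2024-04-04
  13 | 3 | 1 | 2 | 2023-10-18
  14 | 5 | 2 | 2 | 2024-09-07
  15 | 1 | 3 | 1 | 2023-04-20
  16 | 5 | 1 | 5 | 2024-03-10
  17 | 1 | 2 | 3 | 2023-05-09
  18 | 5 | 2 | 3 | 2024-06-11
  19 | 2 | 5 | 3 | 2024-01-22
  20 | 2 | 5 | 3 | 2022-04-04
SELECT p.name, COUNT(*) AS n FROM orders c JOIN customers p ON c.customer_id = p.id GROUP BY p.id, p.name HAVING COUNT(*) >= 2

Execution result:
name | n
Tina Smith | 4
Kate Davis | 2
Noah Miller | 4
Mia Miller | 5
Mia Jones | 5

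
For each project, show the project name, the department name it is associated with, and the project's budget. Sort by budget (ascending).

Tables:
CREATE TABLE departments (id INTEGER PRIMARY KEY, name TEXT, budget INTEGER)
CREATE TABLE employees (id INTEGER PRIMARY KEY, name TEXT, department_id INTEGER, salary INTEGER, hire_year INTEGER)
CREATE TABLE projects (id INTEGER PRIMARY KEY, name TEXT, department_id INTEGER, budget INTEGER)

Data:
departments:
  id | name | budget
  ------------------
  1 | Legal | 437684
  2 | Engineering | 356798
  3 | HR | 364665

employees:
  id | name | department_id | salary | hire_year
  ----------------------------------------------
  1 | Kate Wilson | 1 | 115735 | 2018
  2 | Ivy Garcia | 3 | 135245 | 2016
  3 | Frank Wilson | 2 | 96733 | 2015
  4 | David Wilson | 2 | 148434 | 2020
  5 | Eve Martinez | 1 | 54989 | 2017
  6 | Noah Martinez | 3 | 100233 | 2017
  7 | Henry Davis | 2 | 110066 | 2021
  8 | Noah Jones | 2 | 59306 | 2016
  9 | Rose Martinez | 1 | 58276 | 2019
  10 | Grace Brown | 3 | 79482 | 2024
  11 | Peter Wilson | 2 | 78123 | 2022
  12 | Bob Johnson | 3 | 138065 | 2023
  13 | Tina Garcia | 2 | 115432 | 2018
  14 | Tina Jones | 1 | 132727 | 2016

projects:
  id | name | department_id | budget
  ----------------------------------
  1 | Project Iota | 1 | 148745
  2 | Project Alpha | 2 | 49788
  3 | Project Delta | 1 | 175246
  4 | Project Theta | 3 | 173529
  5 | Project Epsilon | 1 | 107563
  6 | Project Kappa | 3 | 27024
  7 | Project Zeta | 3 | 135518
SELECT c.name, p.name AS department, c.budget FROM projects c JOIN departments p ON c.department_id = p.id ORDER BY c.budget ASC

Execution result:
name | department | budget
Project Kappa | HR | 27024
Project Alpha | Engineering | 49788
Project Epsilon | Legal | 107563
Project Zeta | HR | 135518
Project Iota | Legal | 148745
Project Theta | HR | 173529
Project Delta | Legal | 175246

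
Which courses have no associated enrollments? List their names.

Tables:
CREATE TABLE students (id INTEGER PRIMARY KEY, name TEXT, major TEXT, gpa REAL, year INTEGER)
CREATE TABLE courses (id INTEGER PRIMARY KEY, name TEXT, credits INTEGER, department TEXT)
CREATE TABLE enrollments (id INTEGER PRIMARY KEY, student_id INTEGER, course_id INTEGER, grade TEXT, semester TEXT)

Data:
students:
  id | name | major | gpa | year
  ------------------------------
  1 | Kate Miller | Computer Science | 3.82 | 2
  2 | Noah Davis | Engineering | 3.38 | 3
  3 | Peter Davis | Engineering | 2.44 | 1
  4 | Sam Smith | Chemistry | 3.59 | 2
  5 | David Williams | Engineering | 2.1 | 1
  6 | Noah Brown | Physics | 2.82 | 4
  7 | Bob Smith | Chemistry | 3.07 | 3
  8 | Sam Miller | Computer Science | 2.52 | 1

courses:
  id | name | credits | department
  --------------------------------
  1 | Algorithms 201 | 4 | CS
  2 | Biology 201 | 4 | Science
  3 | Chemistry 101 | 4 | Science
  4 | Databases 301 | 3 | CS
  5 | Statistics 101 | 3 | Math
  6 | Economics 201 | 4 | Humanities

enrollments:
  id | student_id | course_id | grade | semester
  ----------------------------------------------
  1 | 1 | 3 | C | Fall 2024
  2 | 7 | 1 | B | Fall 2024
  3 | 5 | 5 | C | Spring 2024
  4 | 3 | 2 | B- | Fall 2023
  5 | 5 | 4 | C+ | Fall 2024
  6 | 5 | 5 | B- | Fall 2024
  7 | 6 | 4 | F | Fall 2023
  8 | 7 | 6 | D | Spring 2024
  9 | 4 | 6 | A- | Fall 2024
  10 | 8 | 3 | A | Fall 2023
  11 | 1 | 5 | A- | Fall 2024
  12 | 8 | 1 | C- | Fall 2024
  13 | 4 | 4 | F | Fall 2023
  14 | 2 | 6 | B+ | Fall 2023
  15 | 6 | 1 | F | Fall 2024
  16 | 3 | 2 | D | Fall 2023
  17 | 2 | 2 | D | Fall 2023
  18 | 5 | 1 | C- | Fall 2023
SELECT p.name FROM courses p LEFT JOIN enrollments c ON c.course_id = p.id WHERE c.id IS NULL

Execution result:
(no rows)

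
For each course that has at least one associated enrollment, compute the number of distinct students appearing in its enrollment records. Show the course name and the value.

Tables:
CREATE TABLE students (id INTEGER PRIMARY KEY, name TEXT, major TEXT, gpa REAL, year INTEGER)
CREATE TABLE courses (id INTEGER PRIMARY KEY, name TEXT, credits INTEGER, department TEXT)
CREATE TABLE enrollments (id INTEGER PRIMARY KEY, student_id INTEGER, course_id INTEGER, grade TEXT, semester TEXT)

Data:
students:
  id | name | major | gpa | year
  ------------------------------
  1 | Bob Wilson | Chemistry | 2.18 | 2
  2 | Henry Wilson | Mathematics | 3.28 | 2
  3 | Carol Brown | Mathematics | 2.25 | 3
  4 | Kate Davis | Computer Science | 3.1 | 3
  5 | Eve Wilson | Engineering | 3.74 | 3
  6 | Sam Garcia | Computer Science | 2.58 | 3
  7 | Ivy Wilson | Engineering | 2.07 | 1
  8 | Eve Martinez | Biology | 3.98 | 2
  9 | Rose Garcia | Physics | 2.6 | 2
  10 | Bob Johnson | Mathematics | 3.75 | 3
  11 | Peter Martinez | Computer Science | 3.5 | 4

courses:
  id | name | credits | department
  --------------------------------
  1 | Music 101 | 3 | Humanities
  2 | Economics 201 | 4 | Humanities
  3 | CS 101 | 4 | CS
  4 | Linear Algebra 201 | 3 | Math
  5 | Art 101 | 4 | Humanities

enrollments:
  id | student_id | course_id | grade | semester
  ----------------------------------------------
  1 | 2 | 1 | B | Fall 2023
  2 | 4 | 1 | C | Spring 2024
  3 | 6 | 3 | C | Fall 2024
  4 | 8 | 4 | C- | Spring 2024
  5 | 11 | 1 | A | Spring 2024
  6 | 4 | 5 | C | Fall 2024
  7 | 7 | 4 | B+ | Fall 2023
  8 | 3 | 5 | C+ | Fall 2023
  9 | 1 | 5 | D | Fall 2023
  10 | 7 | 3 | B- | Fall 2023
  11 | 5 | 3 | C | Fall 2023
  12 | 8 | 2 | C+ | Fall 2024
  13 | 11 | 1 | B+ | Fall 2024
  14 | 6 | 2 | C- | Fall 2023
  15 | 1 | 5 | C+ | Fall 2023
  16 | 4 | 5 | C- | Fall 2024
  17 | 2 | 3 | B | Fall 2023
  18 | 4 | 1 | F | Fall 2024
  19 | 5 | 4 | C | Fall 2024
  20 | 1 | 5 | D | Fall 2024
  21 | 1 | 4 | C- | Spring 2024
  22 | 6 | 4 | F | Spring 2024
SELECT p.name, COUNT(DISTINCT c.student_id) AS distinct_student_count FROM enrollments c JOIN courses p ON c.course_id = p.id GROUP BY p.id, p.name

Execution result:
name | distinct_student_count
Music 101 | 3
Economics 201 | 2
CS 101 | 4
Linear Algebra 201 | 5
Art 101 | 3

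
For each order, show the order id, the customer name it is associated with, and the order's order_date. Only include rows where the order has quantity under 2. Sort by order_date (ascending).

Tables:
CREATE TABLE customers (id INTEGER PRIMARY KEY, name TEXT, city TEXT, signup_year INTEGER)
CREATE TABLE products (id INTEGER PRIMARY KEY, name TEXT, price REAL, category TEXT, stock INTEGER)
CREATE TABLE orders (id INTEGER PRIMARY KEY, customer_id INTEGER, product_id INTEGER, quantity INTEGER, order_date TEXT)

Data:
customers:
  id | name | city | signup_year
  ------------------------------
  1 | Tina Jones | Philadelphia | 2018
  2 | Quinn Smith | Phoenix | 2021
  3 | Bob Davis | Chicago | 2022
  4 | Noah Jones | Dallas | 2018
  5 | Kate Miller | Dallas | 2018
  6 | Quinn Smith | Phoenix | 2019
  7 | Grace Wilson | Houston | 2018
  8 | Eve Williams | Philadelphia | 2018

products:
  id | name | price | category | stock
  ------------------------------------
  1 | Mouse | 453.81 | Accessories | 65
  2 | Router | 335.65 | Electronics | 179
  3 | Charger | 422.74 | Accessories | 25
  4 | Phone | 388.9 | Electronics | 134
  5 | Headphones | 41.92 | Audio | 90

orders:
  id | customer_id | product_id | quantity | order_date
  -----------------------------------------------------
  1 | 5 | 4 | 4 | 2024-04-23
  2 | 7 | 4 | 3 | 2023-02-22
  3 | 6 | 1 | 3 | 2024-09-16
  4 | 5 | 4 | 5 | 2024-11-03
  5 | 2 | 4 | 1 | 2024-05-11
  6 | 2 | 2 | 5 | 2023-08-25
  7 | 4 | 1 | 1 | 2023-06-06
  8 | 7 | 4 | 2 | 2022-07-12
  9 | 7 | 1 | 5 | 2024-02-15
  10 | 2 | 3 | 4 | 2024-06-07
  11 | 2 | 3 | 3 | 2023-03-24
SELECT c.id, p.name AS customer, c.order_date FROM orders c JOIN customers p ON c.customer_id = p.id WHERE c.quantity < 2 ORDER BY c.order_date ASC

Execution result:
id | customer | order_date
7 | Noah Jones | 2023-06-06
5 | Quinn Smith | 2024-05-11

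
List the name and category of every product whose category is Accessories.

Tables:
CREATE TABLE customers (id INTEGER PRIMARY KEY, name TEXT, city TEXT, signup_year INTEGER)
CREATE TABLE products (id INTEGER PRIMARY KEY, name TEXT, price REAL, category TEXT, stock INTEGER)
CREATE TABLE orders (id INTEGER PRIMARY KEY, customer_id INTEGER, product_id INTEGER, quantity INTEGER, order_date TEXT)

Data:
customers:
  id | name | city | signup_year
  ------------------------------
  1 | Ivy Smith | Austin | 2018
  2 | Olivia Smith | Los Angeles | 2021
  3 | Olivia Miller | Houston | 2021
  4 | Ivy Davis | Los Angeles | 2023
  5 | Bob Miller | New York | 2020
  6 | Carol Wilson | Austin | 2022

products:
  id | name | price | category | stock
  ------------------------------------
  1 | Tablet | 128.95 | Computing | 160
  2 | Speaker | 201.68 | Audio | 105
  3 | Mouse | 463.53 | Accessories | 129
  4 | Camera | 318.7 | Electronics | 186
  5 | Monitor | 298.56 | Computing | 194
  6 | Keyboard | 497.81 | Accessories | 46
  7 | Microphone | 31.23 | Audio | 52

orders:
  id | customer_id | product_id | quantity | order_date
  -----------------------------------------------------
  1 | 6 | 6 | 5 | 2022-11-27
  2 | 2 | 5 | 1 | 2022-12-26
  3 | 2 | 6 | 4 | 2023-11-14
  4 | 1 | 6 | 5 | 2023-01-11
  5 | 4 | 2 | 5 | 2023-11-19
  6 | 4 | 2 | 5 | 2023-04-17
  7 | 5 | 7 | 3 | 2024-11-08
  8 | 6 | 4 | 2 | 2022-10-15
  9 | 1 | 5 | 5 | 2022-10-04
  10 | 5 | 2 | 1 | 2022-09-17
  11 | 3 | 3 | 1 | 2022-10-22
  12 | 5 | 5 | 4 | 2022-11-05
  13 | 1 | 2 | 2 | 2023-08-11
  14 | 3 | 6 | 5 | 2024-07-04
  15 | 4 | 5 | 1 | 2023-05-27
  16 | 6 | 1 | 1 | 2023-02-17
SELECT name, category FROM products WHERE category = 'Accessories'

Execution result:
name | category
Mouse | Accessories
Keyboard | Accessories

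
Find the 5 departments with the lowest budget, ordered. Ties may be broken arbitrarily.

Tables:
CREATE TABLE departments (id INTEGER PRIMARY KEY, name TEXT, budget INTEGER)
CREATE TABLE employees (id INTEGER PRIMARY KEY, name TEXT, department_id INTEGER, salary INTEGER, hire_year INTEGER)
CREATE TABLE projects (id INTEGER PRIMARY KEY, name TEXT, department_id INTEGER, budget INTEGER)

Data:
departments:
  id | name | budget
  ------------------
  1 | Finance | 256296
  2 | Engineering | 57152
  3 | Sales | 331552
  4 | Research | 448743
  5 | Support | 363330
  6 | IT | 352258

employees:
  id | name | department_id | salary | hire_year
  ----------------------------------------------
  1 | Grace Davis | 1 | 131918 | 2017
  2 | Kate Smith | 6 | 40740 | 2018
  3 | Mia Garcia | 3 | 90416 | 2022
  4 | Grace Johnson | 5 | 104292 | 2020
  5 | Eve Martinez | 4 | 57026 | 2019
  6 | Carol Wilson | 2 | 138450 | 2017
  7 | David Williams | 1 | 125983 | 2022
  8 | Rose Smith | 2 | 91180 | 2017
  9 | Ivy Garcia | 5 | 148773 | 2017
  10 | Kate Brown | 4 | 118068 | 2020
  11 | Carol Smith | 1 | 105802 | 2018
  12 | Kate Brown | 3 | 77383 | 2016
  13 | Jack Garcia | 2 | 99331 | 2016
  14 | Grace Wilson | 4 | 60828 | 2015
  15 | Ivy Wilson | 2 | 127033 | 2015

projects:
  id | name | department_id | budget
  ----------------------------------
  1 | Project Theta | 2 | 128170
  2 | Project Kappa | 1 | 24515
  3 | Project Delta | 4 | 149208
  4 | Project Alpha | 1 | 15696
SELECT name, budget FROM departments ORDER BY budget ASC LIMIT 5

Execution result:
name | budget
Engineering | 57152
Finance | 256296
Sales | 331552
IT | 352258
Support | 363330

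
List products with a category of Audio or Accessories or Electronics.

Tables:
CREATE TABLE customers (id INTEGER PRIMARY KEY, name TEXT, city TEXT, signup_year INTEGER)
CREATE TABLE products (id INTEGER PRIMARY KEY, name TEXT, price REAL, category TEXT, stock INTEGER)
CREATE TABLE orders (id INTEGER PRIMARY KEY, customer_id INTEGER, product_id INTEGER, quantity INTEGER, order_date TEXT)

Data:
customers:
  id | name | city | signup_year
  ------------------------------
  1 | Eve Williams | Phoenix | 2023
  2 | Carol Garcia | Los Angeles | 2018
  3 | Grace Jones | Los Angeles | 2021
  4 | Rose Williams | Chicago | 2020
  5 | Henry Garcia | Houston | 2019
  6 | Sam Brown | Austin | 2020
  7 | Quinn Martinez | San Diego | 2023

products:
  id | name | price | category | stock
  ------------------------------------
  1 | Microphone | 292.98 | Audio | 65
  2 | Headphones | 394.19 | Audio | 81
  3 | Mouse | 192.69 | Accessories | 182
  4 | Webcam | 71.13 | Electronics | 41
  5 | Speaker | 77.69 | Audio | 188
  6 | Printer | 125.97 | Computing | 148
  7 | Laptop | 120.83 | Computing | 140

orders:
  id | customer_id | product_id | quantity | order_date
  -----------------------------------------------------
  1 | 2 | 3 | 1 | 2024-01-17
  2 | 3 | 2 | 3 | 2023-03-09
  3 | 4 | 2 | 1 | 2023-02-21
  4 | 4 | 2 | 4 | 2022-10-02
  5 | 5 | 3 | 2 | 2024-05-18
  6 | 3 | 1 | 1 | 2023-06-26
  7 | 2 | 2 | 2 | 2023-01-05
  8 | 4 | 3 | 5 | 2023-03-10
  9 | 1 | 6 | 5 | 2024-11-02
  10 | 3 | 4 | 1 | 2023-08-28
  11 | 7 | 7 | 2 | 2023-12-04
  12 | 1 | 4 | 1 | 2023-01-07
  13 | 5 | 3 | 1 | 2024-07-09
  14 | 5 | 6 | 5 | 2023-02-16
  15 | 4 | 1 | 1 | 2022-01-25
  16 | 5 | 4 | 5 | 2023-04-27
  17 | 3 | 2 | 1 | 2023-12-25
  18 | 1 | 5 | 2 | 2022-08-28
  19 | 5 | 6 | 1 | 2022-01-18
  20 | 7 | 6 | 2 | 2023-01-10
SELECT name, category FROM products WHERE category IN ('Audio', 'Accessories', 'Electronics')

Execution result:
name | category
Microphone | Audio
Headphones | Audio
Mouse | Accessories
Webcam | Electronics
Speaker | Audio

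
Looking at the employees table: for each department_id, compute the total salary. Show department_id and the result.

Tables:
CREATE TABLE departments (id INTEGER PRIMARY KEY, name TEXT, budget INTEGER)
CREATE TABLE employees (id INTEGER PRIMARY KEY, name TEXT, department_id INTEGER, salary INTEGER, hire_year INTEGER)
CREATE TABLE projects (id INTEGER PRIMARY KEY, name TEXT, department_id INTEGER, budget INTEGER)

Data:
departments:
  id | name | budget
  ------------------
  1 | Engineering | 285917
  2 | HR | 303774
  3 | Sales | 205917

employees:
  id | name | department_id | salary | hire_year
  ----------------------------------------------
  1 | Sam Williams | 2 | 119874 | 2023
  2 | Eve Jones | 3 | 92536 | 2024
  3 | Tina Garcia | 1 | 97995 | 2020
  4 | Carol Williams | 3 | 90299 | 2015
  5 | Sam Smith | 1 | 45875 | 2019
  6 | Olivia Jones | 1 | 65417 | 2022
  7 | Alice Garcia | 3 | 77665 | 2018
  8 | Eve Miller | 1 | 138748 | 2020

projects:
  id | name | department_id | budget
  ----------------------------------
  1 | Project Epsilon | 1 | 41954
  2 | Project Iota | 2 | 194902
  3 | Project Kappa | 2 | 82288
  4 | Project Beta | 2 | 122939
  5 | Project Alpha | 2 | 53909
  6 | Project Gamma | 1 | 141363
SELECT department_id, SUM(salary) AS sum_salary FROM employees GROUP BY department_id

Execution result:
department_id | sum_salary
1 | 348035
2 | 119874
3 | 260500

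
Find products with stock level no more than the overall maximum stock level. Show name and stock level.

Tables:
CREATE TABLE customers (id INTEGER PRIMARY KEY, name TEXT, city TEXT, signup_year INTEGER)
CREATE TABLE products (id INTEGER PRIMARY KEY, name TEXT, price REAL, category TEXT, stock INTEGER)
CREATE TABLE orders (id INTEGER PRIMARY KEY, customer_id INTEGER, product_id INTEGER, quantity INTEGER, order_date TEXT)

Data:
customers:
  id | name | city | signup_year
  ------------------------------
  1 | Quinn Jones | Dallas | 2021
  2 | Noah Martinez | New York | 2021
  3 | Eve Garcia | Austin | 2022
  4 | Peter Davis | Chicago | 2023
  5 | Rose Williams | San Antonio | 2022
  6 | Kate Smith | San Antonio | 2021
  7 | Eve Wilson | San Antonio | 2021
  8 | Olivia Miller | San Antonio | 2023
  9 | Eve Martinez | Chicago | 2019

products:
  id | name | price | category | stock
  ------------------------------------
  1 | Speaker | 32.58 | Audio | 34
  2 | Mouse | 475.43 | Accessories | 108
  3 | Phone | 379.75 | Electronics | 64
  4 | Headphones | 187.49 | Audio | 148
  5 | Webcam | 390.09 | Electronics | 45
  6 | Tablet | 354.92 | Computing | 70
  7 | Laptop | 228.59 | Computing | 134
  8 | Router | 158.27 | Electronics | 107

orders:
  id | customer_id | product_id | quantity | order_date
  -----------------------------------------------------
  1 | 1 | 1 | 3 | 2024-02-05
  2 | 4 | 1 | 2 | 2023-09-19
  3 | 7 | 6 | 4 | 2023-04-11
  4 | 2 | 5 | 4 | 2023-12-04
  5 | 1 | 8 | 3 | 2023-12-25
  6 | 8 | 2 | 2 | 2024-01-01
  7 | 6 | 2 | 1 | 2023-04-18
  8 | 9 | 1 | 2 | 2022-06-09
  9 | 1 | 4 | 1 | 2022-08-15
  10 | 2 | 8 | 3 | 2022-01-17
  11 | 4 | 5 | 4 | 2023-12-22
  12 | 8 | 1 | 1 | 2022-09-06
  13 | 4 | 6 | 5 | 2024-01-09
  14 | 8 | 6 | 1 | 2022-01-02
SELECT name, stock FROM products WHERE stock <= (SELECT MAX(stock) FROM products)

Execution result:
name | stock
Speaker | 34
Mouse | 108
Phone | 64
Headphones | 148
Webcam | 45
Tablet | 70
Laptop | 134
Router | 107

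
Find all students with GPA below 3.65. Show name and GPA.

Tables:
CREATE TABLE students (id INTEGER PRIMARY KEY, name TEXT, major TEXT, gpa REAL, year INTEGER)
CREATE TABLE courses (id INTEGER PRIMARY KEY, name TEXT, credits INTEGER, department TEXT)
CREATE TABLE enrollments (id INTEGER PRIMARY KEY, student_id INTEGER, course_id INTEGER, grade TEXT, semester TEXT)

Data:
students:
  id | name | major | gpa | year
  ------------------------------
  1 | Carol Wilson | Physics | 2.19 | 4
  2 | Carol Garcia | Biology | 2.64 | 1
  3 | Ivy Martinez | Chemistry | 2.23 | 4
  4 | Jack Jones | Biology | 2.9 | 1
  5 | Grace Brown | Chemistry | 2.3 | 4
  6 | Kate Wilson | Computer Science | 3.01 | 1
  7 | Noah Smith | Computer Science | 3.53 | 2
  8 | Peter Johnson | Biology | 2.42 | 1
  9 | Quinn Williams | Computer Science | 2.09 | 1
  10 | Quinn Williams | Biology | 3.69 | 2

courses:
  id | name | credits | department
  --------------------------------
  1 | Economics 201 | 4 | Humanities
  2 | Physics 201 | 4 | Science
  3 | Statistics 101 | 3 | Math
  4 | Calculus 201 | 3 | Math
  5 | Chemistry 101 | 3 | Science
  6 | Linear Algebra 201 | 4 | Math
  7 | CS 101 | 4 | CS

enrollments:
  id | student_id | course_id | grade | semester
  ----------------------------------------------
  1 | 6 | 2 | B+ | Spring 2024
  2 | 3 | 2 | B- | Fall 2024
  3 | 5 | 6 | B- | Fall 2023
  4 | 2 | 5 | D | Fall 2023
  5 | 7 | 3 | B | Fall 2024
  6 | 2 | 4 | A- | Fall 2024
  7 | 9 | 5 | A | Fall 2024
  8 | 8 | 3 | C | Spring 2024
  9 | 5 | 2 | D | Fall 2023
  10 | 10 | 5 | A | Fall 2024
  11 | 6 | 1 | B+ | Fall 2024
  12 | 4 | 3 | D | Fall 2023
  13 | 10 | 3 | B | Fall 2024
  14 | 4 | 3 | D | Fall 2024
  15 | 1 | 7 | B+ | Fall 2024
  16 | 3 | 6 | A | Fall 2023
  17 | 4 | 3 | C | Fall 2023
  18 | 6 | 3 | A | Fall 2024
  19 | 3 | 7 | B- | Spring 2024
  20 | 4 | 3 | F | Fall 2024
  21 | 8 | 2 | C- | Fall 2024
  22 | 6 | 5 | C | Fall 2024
SELECT name, gpa FROM students WHERE gpa < 3.65

Execution result:
name | gpa
Carol Wilson | 2.19
Carol Garcia | 2.64
Ivy Martinez | 2.23
Jack Jones | 2.90
Grace Brown | 2.30
Kate Wilson | 3.01
Noah Smith | 3.53
Peter Johnson | 2.42
Quinn Williams | 2.09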